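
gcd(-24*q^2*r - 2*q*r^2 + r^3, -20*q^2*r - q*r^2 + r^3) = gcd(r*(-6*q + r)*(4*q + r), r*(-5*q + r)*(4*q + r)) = 4*q*r + r^2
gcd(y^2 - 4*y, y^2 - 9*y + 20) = y - 4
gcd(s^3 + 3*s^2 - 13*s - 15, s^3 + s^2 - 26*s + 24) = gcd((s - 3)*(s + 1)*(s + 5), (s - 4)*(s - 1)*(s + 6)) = 1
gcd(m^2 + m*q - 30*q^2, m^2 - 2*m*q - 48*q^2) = m + 6*q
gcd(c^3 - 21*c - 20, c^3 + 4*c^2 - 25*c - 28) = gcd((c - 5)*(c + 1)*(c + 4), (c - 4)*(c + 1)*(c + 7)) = c + 1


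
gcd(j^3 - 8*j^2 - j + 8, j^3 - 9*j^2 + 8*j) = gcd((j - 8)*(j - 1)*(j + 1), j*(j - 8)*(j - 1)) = j^2 - 9*j + 8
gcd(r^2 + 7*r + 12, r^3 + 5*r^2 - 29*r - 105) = r + 3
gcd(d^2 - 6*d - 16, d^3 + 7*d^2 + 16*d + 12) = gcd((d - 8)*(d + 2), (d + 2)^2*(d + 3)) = d + 2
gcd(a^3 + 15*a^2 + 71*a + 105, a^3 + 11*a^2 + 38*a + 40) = a + 5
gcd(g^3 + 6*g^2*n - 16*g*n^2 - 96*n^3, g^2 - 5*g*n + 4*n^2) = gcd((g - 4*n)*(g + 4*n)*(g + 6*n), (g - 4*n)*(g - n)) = g - 4*n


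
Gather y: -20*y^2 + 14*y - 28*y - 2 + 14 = -20*y^2 - 14*y + 12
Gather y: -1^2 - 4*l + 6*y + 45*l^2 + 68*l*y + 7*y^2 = 45*l^2 - 4*l + 7*y^2 + y*(68*l + 6) - 1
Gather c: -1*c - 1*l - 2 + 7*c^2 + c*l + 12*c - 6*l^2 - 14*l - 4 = 7*c^2 + c*(l + 11) - 6*l^2 - 15*l - 6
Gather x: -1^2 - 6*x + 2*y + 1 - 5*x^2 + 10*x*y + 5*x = -5*x^2 + x*(10*y - 1) + 2*y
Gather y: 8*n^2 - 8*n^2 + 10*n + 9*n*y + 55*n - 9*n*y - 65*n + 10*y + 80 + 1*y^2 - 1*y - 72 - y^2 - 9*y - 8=0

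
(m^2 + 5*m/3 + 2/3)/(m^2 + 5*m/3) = (3*m^2 + 5*m + 2)/(m*(3*m + 5))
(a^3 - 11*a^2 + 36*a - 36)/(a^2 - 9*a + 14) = (a^2 - 9*a + 18)/(a - 7)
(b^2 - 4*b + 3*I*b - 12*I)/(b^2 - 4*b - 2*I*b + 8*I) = (b + 3*I)/(b - 2*I)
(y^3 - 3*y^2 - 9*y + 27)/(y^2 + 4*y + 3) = (y^2 - 6*y + 9)/(y + 1)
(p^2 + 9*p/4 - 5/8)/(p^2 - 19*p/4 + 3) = (8*p^2 + 18*p - 5)/(2*(4*p^2 - 19*p + 12))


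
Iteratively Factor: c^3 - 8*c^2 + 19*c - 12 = (c - 4)*(c^2 - 4*c + 3) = (c - 4)*(c - 1)*(c - 3)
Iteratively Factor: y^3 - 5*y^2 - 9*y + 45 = (y + 3)*(y^2 - 8*y + 15) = (y - 3)*(y + 3)*(y - 5)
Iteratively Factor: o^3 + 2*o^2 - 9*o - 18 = (o + 3)*(o^2 - o - 6) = (o - 3)*(o + 3)*(o + 2)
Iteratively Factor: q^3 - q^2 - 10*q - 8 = (q + 2)*(q^2 - 3*q - 4) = (q - 4)*(q + 2)*(q + 1)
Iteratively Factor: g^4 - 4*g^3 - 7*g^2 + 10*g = (g - 1)*(g^3 - 3*g^2 - 10*g) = (g - 5)*(g - 1)*(g^2 + 2*g) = g*(g - 5)*(g - 1)*(g + 2)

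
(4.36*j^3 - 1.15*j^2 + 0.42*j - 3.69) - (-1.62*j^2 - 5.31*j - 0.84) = 4.36*j^3 + 0.47*j^2 + 5.73*j - 2.85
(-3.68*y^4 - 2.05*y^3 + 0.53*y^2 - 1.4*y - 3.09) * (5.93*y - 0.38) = -21.8224*y^5 - 10.7581*y^4 + 3.9219*y^3 - 8.5034*y^2 - 17.7917*y + 1.1742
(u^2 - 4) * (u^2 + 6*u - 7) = u^4 + 6*u^3 - 11*u^2 - 24*u + 28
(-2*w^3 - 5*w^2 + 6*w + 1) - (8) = -2*w^3 - 5*w^2 + 6*w - 7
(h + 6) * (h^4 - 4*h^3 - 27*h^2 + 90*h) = h^5 + 2*h^4 - 51*h^3 - 72*h^2 + 540*h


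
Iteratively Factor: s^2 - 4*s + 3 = (s - 1)*(s - 3)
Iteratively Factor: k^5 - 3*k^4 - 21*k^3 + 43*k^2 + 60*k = (k - 3)*(k^4 - 21*k^2 - 20*k) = (k - 5)*(k - 3)*(k^3 + 5*k^2 + 4*k) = (k - 5)*(k - 3)*(k + 1)*(k^2 + 4*k) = k*(k - 5)*(k - 3)*(k + 1)*(k + 4)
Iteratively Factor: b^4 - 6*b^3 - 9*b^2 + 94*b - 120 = (b + 4)*(b^3 - 10*b^2 + 31*b - 30) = (b - 3)*(b + 4)*(b^2 - 7*b + 10) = (b - 3)*(b - 2)*(b + 4)*(b - 5)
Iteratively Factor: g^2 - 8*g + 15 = (g - 5)*(g - 3)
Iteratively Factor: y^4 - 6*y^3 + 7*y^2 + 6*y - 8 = (y + 1)*(y^3 - 7*y^2 + 14*y - 8) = (y - 4)*(y + 1)*(y^2 - 3*y + 2) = (y - 4)*(y - 1)*(y + 1)*(y - 2)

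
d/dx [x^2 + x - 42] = 2*x + 1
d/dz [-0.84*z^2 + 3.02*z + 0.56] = 3.02 - 1.68*z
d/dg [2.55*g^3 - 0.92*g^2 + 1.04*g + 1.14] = 7.65*g^2 - 1.84*g + 1.04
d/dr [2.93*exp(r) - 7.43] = 2.93*exp(r)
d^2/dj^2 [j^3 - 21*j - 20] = 6*j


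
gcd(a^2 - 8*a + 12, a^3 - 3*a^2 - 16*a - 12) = a - 6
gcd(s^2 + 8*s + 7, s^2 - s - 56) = s + 7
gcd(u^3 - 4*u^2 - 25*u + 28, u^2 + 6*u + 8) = u + 4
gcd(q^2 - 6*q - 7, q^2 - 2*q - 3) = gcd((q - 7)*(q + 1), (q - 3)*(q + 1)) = q + 1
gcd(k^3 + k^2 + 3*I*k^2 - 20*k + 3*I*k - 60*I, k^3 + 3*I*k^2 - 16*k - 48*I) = k^2 + k*(-4 + 3*I) - 12*I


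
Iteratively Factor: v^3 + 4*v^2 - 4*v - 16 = (v - 2)*(v^2 + 6*v + 8) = (v - 2)*(v + 4)*(v + 2)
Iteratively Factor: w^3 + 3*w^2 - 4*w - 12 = (w + 3)*(w^2 - 4) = (w + 2)*(w + 3)*(w - 2)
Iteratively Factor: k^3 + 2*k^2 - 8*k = (k - 2)*(k^2 + 4*k) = k*(k - 2)*(k + 4)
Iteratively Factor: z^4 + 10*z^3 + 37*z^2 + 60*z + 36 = (z + 2)*(z^3 + 8*z^2 + 21*z + 18) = (z + 2)*(z + 3)*(z^2 + 5*z + 6) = (z + 2)*(z + 3)^2*(z + 2)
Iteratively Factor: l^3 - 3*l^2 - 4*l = (l + 1)*(l^2 - 4*l) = (l - 4)*(l + 1)*(l)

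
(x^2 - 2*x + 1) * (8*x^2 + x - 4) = 8*x^4 - 15*x^3 + 2*x^2 + 9*x - 4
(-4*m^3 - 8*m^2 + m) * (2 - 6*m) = 24*m^4 + 40*m^3 - 22*m^2 + 2*m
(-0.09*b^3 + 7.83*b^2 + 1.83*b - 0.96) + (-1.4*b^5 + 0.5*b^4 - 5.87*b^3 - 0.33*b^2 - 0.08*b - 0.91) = -1.4*b^5 + 0.5*b^4 - 5.96*b^3 + 7.5*b^2 + 1.75*b - 1.87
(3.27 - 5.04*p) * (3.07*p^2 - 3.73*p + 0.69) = -15.4728*p^3 + 28.8381*p^2 - 15.6747*p + 2.2563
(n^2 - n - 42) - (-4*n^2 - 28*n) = 5*n^2 + 27*n - 42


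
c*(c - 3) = c^2 - 3*c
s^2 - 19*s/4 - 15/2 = (s - 6)*(s + 5/4)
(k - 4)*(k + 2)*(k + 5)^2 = k^4 + 8*k^3 - 3*k^2 - 130*k - 200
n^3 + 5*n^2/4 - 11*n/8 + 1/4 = (n - 1/2)*(n - 1/4)*(n + 2)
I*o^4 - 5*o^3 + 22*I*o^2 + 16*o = o*(o - 2*I)*(o + 8*I)*(I*o + 1)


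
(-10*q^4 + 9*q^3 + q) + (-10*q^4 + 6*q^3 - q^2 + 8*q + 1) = -20*q^4 + 15*q^3 - q^2 + 9*q + 1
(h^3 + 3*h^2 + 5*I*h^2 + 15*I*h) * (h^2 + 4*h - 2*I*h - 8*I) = h^5 + 7*h^4 + 3*I*h^4 + 22*h^3 + 21*I*h^3 + 70*h^2 + 36*I*h^2 + 120*h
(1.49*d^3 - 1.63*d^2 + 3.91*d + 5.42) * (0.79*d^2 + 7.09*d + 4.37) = 1.1771*d^5 + 9.2764*d^4 - 1.9565*d^3 + 24.8806*d^2 + 55.5145*d + 23.6854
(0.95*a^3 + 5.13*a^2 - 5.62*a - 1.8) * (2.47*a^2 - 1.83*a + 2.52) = 2.3465*a^5 + 10.9326*a^4 - 20.8753*a^3 + 18.7662*a^2 - 10.8684*a - 4.536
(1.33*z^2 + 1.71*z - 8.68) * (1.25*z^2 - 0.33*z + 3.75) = 1.6625*z^4 + 1.6986*z^3 - 6.4268*z^2 + 9.2769*z - 32.55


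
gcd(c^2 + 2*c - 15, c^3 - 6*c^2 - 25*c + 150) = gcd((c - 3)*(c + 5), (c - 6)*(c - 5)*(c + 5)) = c + 5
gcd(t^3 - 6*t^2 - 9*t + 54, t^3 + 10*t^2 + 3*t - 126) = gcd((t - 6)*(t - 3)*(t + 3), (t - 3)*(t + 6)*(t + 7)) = t - 3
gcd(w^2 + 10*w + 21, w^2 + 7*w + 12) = w + 3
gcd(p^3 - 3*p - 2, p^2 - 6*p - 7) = p + 1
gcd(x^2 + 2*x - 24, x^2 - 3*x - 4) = x - 4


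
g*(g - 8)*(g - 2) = g^3 - 10*g^2 + 16*g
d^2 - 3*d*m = d*(d - 3*m)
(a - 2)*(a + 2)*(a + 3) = a^3 + 3*a^2 - 4*a - 12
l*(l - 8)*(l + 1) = l^3 - 7*l^2 - 8*l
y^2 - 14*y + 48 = (y - 8)*(y - 6)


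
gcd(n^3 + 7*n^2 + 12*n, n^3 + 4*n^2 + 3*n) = n^2 + 3*n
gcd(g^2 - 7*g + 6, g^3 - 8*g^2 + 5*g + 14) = 1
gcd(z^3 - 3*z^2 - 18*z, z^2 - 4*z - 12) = z - 6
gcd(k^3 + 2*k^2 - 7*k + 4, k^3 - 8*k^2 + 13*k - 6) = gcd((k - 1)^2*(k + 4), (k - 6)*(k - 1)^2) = k^2 - 2*k + 1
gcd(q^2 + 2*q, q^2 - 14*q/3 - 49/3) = 1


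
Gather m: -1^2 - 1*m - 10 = -m - 11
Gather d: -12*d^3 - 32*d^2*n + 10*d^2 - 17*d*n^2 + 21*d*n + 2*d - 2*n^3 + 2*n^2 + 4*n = -12*d^3 + d^2*(10 - 32*n) + d*(-17*n^2 + 21*n + 2) - 2*n^3 + 2*n^2 + 4*n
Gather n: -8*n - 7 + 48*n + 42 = 40*n + 35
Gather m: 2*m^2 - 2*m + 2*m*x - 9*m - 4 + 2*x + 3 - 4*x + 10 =2*m^2 + m*(2*x - 11) - 2*x + 9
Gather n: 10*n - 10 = 10*n - 10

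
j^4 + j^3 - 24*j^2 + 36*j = j*(j - 3)*(j - 2)*(j + 6)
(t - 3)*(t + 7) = t^2 + 4*t - 21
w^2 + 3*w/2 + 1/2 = (w + 1/2)*(w + 1)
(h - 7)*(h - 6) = h^2 - 13*h + 42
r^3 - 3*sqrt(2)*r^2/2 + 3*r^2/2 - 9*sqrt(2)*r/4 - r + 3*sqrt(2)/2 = (r - 1/2)*(r + 2)*(r - 3*sqrt(2)/2)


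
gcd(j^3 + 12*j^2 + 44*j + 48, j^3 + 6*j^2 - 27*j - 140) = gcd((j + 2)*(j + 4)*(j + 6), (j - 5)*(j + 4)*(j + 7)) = j + 4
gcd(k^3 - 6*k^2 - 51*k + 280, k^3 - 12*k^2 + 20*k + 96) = k - 8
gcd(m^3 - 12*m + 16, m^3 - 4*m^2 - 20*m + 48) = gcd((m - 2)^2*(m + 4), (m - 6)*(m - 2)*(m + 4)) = m^2 + 2*m - 8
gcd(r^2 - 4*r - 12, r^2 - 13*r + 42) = r - 6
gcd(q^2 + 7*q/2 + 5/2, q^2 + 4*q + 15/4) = q + 5/2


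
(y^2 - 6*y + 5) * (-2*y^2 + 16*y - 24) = -2*y^4 + 28*y^3 - 130*y^2 + 224*y - 120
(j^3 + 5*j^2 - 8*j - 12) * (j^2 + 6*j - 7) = j^5 + 11*j^4 + 15*j^3 - 95*j^2 - 16*j + 84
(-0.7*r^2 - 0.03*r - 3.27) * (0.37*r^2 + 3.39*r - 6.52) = -0.259*r^4 - 2.3841*r^3 + 3.2524*r^2 - 10.8897*r + 21.3204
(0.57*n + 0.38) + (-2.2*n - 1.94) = -1.63*n - 1.56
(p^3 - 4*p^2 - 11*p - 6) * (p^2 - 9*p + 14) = p^5 - 13*p^4 + 39*p^3 + 37*p^2 - 100*p - 84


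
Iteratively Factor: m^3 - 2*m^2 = (m - 2)*(m^2) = m*(m - 2)*(m)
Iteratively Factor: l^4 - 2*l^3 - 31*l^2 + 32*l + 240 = (l - 5)*(l^3 + 3*l^2 - 16*l - 48) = (l - 5)*(l - 4)*(l^2 + 7*l + 12) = (l - 5)*(l - 4)*(l + 4)*(l + 3)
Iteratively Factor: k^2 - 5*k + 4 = (k - 4)*(k - 1)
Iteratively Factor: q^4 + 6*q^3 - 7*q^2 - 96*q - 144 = (q - 4)*(q^3 + 10*q^2 + 33*q + 36) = (q - 4)*(q + 4)*(q^2 + 6*q + 9) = (q - 4)*(q + 3)*(q + 4)*(q + 3)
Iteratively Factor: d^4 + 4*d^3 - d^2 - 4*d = (d + 1)*(d^3 + 3*d^2 - 4*d) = d*(d + 1)*(d^2 + 3*d - 4) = d*(d - 1)*(d + 1)*(d + 4)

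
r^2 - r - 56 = (r - 8)*(r + 7)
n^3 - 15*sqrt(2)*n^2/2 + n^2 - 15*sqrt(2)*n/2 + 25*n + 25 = (n + 1)*(n - 5*sqrt(2))*(n - 5*sqrt(2)/2)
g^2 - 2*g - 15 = (g - 5)*(g + 3)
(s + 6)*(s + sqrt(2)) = s^2 + sqrt(2)*s + 6*s + 6*sqrt(2)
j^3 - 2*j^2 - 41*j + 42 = (j - 7)*(j - 1)*(j + 6)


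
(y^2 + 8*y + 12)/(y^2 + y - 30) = (y + 2)/(y - 5)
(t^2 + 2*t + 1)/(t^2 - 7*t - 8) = (t + 1)/(t - 8)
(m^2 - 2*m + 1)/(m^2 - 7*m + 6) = (m - 1)/(m - 6)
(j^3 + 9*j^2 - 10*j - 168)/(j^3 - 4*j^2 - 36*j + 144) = (j + 7)/(j - 6)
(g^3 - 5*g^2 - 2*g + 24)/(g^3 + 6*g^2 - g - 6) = (g^3 - 5*g^2 - 2*g + 24)/(g^3 + 6*g^2 - g - 6)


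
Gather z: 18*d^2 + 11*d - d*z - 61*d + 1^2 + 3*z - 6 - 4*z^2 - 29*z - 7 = 18*d^2 - 50*d - 4*z^2 + z*(-d - 26) - 12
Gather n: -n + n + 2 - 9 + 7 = 0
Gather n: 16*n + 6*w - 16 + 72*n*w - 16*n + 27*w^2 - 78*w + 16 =72*n*w + 27*w^2 - 72*w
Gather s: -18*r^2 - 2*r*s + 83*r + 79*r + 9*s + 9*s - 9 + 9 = -18*r^2 + 162*r + s*(18 - 2*r)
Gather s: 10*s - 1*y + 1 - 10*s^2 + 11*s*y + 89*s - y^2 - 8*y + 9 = -10*s^2 + s*(11*y + 99) - y^2 - 9*y + 10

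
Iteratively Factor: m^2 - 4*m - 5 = (m + 1)*(m - 5)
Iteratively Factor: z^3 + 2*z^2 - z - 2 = (z + 2)*(z^2 - 1) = (z - 1)*(z + 2)*(z + 1)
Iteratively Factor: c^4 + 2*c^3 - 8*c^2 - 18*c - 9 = (c - 3)*(c^3 + 5*c^2 + 7*c + 3) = (c - 3)*(c + 3)*(c^2 + 2*c + 1) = (c - 3)*(c + 1)*(c + 3)*(c + 1)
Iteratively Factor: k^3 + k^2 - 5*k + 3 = (k - 1)*(k^2 + 2*k - 3) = (k - 1)*(k + 3)*(k - 1)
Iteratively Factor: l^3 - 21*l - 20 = (l + 1)*(l^2 - l - 20) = (l + 1)*(l + 4)*(l - 5)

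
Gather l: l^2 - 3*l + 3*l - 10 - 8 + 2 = l^2 - 16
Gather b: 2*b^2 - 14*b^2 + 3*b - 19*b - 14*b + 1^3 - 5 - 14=-12*b^2 - 30*b - 18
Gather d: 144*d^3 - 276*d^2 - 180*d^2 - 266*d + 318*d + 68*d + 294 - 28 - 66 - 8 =144*d^3 - 456*d^2 + 120*d + 192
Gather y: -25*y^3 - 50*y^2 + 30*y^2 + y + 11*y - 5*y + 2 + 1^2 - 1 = -25*y^3 - 20*y^2 + 7*y + 2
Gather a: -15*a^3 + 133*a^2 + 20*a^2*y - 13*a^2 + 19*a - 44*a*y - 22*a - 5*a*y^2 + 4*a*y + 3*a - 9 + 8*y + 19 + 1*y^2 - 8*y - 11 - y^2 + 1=-15*a^3 + a^2*(20*y + 120) + a*(-5*y^2 - 40*y)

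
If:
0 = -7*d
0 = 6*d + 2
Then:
No Solution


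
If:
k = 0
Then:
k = 0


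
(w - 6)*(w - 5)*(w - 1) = w^3 - 12*w^2 + 41*w - 30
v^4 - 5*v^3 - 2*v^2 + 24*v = v*(v - 4)*(v - 3)*(v + 2)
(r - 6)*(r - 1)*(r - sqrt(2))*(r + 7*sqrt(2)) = r^4 - 7*r^3 + 6*sqrt(2)*r^3 - 42*sqrt(2)*r^2 - 8*r^2 + 36*sqrt(2)*r + 98*r - 84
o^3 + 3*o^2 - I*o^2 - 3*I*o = o*(o + 3)*(o - I)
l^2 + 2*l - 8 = (l - 2)*(l + 4)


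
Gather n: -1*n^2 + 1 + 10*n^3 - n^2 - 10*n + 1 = 10*n^3 - 2*n^2 - 10*n + 2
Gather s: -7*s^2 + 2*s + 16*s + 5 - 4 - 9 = -7*s^2 + 18*s - 8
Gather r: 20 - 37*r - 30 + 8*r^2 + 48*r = 8*r^2 + 11*r - 10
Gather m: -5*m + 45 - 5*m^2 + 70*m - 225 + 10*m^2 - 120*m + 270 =5*m^2 - 55*m + 90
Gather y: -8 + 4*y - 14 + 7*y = 11*y - 22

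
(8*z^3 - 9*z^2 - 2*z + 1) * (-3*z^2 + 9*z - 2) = -24*z^5 + 99*z^4 - 91*z^3 - 3*z^2 + 13*z - 2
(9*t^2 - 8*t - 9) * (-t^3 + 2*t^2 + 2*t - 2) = -9*t^5 + 26*t^4 + 11*t^3 - 52*t^2 - 2*t + 18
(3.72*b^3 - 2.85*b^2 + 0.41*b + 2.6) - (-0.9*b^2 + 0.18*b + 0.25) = 3.72*b^3 - 1.95*b^2 + 0.23*b + 2.35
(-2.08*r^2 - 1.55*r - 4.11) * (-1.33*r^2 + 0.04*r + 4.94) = 2.7664*r^4 + 1.9783*r^3 - 4.8709*r^2 - 7.8214*r - 20.3034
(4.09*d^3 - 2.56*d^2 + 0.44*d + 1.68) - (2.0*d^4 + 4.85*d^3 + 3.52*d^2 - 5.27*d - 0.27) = -2.0*d^4 - 0.76*d^3 - 6.08*d^2 + 5.71*d + 1.95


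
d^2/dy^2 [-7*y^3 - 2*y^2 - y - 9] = -42*y - 4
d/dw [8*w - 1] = 8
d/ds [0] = 0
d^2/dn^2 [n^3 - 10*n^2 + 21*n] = 6*n - 20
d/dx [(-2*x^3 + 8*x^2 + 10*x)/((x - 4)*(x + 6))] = 2*(-x^4 - 4*x^3 + 75*x^2 - 192*x - 120)/(x^4 + 4*x^3 - 44*x^2 - 96*x + 576)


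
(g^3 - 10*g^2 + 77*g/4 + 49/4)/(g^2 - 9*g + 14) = (g^2 - 3*g - 7/4)/(g - 2)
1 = 1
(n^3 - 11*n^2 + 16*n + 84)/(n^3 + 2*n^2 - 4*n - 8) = (n^2 - 13*n + 42)/(n^2 - 4)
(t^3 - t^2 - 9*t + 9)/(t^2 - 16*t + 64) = (t^3 - t^2 - 9*t + 9)/(t^2 - 16*t + 64)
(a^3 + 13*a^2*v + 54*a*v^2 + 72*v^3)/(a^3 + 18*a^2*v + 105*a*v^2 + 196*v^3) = (a^2 + 9*a*v + 18*v^2)/(a^2 + 14*a*v + 49*v^2)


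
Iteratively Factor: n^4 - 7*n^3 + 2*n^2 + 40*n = (n)*(n^3 - 7*n^2 + 2*n + 40) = n*(n - 5)*(n^2 - 2*n - 8) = n*(n - 5)*(n + 2)*(n - 4)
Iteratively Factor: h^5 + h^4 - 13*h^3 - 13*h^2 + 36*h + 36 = (h + 1)*(h^4 - 13*h^2 + 36) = (h - 2)*(h + 1)*(h^3 + 2*h^2 - 9*h - 18) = (h - 2)*(h + 1)*(h + 2)*(h^2 - 9) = (h - 3)*(h - 2)*(h + 1)*(h + 2)*(h + 3)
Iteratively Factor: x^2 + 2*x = (x + 2)*(x)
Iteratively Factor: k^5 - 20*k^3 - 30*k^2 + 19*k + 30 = (k + 2)*(k^4 - 2*k^3 - 16*k^2 + 2*k + 15) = (k - 1)*(k + 2)*(k^3 - k^2 - 17*k - 15) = (k - 5)*(k - 1)*(k + 2)*(k^2 + 4*k + 3) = (k - 5)*(k - 1)*(k + 2)*(k + 3)*(k + 1)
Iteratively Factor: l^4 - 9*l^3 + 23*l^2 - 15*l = (l - 3)*(l^3 - 6*l^2 + 5*l) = (l - 5)*(l - 3)*(l^2 - l) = l*(l - 5)*(l - 3)*(l - 1)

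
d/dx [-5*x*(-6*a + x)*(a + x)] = 30*a^2 + 50*a*x - 15*x^2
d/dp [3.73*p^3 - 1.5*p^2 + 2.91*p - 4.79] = 11.19*p^2 - 3.0*p + 2.91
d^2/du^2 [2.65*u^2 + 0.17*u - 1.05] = 5.30000000000000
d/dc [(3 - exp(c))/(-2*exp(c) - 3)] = 9*exp(c)/(2*exp(c) + 3)^2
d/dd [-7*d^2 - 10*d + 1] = -14*d - 10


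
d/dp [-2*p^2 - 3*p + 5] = -4*p - 3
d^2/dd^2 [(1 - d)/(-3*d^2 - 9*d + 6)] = 2*((d - 1)*(2*d + 3)^2 - (3*d + 2)*(d^2 + 3*d - 2))/(3*(d^2 + 3*d - 2)^3)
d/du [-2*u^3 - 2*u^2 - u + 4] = -6*u^2 - 4*u - 1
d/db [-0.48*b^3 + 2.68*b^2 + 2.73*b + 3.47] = -1.44*b^2 + 5.36*b + 2.73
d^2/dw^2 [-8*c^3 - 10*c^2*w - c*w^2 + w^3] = -2*c + 6*w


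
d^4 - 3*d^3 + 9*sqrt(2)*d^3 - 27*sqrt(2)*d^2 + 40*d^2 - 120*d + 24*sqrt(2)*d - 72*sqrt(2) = (d - 3)*(d + sqrt(2))*(d + 2*sqrt(2))*(d + 6*sqrt(2))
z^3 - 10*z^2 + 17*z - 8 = (z - 8)*(z - 1)^2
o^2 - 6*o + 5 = (o - 5)*(o - 1)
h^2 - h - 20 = (h - 5)*(h + 4)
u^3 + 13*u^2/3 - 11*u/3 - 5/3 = (u - 1)*(u + 1/3)*(u + 5)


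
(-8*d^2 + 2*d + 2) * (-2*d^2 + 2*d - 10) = 16*d^4 - 20*d^3 + 80*d^2 - 16*d - 20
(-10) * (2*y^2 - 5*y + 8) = -20*y^2 + 50*y - 80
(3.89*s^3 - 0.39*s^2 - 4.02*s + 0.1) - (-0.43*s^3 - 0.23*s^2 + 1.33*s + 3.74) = 4.32*s^3 - 0.16*s^2 - 5.35*s - 3.64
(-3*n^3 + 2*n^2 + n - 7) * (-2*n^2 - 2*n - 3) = 6*n^5 + 2*n^4 + 3*n^3 + 6*n^2 + 11*n + 21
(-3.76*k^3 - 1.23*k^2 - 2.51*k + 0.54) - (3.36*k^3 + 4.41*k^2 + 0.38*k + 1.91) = -7.12*k^3 - 5.64*k^2 - 2.89*k - 1.37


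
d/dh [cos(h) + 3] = -sin(h)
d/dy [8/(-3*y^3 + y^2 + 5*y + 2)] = 8*(9*y^2 - 2*y - 5)/(-3*y^3 + y^2 + 5*y + 2)^2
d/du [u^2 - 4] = 2*u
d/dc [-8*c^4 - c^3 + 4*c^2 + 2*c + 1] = -32*c^3 - 3*c^2 + 8*c + 2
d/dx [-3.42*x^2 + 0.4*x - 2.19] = 0.4 - 6.84*x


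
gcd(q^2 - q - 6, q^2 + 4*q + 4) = q + 2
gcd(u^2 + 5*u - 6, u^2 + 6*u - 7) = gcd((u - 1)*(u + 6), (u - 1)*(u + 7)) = u - 1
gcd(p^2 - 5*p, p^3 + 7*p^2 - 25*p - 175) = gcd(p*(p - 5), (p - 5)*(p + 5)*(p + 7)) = p - 5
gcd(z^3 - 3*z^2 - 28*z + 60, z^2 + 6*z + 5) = z + 5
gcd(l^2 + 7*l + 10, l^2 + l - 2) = l + 2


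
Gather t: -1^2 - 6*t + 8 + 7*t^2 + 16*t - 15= 7*t^2 + 10*t - 8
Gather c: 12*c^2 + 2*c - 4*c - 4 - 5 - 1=12*c^2 - 2*c - 10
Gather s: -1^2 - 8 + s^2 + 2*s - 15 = s^2 + 2*s - 24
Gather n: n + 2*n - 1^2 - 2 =3*n - 3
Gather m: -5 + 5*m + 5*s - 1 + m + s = 6*m + 6*s - 6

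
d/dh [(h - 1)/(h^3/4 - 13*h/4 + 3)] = 4*(-2*h - 1)/(h^4 + 2*h^3 - 23*h^2 - 24*h + 144)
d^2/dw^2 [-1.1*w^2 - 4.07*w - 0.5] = -2.20000000000000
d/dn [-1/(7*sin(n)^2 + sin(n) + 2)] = (14*sin(n) + 1)*cos(n)/(7*sin(n)^2 + sin(n) + 2)^2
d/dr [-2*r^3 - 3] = -6*r^2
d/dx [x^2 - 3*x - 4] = 2*x - 3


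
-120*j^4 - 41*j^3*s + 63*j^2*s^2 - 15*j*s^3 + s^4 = (-8*j + s)*(-5*j + s)*(-3*j + s)*(j + s)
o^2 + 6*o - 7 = (o - 1)*(o + 7)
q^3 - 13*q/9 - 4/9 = (q - 4/3)*(q + 1/3)*(q + 1)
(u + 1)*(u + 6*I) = u^2 + u + 6*I*u + 6*I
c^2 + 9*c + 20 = (c + 4)*(c + 5)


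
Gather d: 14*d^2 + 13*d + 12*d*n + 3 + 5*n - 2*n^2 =14*d^2 + d*(12*n + 13) - 2*n^2 + 5*n + 3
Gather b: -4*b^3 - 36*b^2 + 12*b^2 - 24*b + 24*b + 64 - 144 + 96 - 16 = -4*b^3 - 24*b^2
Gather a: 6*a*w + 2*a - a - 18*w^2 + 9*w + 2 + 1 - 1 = a*(6*w + 1) - 18*w^2 + 9*w + 2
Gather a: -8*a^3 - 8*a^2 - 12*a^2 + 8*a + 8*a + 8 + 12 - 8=-8*a^3 - 20*a^2 + 16*a + 12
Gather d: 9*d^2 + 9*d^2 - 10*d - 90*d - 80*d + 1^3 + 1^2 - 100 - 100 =18*d^2 - 180*d - 198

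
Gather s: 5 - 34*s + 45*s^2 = 45*s^2 - 34*s + 5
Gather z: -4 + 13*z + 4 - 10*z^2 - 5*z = -10*z^2 + 8*z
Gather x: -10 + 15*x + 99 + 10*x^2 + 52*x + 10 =10*x^2 + 67*x + 99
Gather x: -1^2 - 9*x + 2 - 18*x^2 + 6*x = -18*x^2 - 3*x + 1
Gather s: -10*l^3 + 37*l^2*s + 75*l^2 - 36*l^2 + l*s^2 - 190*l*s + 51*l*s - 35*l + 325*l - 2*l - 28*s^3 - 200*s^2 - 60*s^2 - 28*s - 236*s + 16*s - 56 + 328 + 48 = -10*l^3 + 39*l^2 + 288*l - 28*s^3 + s^2*(l - 260) + s*(37*l^2 - 139*l - 248) + 320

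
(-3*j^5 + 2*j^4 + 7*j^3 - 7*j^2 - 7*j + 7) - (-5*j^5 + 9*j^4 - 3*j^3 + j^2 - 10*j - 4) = 2*j^5 - 7*j^4 + 10*j^3 - 8*j^2 + 3*j + 11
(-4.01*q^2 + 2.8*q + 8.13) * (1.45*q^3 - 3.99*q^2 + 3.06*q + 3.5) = -5.8145*q^5 + 20.0599*q^4 - 11.6541*q^3 - 37.9057*q^2 + 34.6778*q + 28.455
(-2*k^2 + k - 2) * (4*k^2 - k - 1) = -8*k^4 + 6*k^3 - 7*k^2 + k + 2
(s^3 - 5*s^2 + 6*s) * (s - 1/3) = s^4 - 16*s^3/3 + 23*s^2/3 - 2*s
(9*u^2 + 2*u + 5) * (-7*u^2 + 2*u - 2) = -63*u^4 + 4*u^3 - 49*u^2 + 6*u - 10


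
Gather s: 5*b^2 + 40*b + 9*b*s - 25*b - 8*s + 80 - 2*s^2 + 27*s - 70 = 5*b^2 + 15*b - 2*s^2 + s*(9*b + 19) + 10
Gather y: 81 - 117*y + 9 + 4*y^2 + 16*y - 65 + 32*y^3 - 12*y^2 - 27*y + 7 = 32*y^3 - 8*y^2 - 128*y + 32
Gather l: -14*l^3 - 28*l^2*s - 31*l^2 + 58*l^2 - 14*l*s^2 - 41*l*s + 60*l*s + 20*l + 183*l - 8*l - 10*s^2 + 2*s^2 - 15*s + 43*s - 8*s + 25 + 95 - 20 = -14*l^3 + l^2*(27 - 28*s) + l*(-14*s^2 + 19*s + 195) - 8*s^2 + 20*s + 100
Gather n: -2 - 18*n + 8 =6 - 18*n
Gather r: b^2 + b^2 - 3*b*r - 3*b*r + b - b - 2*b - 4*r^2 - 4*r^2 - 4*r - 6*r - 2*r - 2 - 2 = 2*b^2 - 2*b - 8*r^2 + r*(-6*b - 12) - 4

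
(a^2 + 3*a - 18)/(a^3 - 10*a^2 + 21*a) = (a + 6)/(a*(a - 7))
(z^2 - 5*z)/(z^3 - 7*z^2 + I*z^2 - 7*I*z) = (z - 5)/(z^2 + z*(-7 + I) - 7*I)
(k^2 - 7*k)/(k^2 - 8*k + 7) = k/(k - 1)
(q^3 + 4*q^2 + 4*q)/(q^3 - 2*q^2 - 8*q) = (q + 2)/(q - 4)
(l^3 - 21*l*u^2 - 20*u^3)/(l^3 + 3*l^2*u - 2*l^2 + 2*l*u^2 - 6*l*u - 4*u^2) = (l^2 - l*u - 20*u^2)/(l^2 + 2*l*u - 2*l - 4*u)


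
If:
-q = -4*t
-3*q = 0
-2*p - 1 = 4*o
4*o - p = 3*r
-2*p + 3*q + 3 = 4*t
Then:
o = -1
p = 3/2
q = 0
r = -11/6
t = 0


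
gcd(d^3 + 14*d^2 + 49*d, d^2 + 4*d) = d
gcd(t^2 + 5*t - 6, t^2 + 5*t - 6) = t^2 + 5*t - 6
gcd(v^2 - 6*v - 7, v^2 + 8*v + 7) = v + 1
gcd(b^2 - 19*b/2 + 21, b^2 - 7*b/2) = b - 7/2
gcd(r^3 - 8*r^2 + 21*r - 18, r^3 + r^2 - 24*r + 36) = r^2 - 5*r + 6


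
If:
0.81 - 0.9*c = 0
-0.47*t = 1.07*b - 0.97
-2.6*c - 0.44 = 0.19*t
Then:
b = 7.33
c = 0.90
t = -14.63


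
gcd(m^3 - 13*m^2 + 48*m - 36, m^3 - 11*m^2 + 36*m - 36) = m - 6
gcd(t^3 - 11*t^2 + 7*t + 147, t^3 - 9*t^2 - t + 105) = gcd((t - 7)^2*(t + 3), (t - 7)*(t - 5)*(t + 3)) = t^2 - 4*t - 21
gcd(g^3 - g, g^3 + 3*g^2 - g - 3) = g^2 - 1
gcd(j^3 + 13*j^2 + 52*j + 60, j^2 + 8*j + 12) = j^2 + 8*j + 12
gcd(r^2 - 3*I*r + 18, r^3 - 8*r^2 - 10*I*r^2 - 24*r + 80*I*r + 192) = r - 6*I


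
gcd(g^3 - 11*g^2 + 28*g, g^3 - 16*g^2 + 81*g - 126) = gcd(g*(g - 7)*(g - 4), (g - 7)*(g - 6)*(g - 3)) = g - 7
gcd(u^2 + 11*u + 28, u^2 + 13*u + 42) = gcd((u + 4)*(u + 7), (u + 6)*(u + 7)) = u + 7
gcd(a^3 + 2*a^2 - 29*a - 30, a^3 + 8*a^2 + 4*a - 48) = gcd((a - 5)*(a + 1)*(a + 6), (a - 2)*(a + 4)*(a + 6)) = a + 6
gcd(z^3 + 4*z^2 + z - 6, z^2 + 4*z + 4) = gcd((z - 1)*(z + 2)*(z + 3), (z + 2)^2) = z + 2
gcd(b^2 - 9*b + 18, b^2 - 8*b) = 1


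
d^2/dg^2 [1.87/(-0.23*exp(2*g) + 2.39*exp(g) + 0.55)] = (1.87*(0.46*exp(g) - 2.39)*(0.92*exp(g) - 4.78)*exp(g) + (1.7204*exp(g) - 4.4693)*(-0.23*exp(2*g) + 2.39*exp(g) + 0.55))*exp(g)/(-0.23*exp(2*g) + 2.39*exp(g) + 0.55)^3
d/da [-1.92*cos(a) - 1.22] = 1.92*sin(a)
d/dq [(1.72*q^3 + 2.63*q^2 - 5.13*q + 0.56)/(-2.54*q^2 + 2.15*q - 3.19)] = (-4.3688*q^4 + 7.396*q^3 - 23.8361*q^2 - 13.9346*q + 15.1607)/(6.4516*q^4 - 10.922*q^3 + 20.8277*q^2 - 13.717*q + 10.1761)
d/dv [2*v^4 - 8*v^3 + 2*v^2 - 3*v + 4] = 8*v^3 - 24*v^2 + 4*v - 3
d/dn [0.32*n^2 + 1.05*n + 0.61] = 0.64*n + 1.05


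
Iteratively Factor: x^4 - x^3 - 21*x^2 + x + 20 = (x - 1)*(x^3 - 21*x - 20) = (x - 1)*(x + 1)*(x^2 - x - 20) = (x - 1)*(x + 1)*(x + 4)*(x - 5)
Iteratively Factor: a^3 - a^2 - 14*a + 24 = (a - 3)*(a^2 + 2*a - 8) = (a - 3)*(a + 4)*(a - 2)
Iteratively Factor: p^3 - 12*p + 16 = (p - 2)*(p^2 + 2*p - 8) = (p - 2)*(p + 4)*(p - 2)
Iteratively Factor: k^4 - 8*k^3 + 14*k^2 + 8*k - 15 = (k - 5)*(k^3 - 3*k^2 - k + 3) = (k - 5)*(k + 1)*(k^2 - 4*k + 3) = (k - 5)*(k - 1)*(k + 1)*(k - 3)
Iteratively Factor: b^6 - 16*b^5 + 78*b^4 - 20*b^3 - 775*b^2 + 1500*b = (b)*(b^5 - 16*b^4 + 78*b^3 - 20*b^2 - 775*b + 1500) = b*(b - 4)*(b^4 - 12*b^3 + 30*b^2 + 100*b - 375) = b*(b - 4)*(b + 3)*(b^3 - 15*b^2 + 75*b - 125) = b*(b - 5)*(b - 4)*(b + 3)*(b^2 - 10*b + 25) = b*(b - 5)^2*(b - 4)*(b + 3)*(b - 5)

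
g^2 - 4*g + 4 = (g - 2)^2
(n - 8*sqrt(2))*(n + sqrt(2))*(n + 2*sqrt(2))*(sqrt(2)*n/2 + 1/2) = sqrt(2)*n^4/2 - 9*n^3/2 - 49*sqrt(2)*n^2/2 - 54*n - 16*sqrt(2)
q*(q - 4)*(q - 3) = q^3 - 7*q^2 + 12*q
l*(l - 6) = l^2 - 6*l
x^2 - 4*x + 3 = (x - 3)*(x - 1)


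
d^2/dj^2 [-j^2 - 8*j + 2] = -2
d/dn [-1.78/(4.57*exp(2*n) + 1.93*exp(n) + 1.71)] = (16.2692*exp(n) + 3.4354)*exp(n)/(4.57*exp(2*n) + 1.93*exp(n) + 1.71)^2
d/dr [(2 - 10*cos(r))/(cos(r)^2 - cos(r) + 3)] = 2*(5*sin(r)^2 + 2*cos(r) + 9)*sin(r)/(sin(r)^2 + cos(r) - 4)^2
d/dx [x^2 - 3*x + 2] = 2*x - 3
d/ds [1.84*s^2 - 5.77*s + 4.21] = 3.68*s - 5.77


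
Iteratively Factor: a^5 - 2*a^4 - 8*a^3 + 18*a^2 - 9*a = (a - 3)*(a^4 + a^3 - 5*a^2 + 3*a) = (a - 3)*(a - 1)*(a^3 + 2*a^2 - 3*a) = (a - 3)*(a - 1)^2*(a^2 + 3*a) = (a - 3)*(a - 1)^2*(a + 3)*(a)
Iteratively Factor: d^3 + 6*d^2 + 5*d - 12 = (d + 3)*(d^2 + 3*d - 4) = (d + 3)*(d + 4)*(d - 1)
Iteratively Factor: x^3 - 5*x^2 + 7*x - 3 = (x - 1)*(x^2 - 4*x + 3) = (x - 3)*(x - 1)*(x - 1)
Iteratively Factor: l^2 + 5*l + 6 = (l + 3)*(l + 2)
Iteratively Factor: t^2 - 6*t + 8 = (t - 4)*(t - 2)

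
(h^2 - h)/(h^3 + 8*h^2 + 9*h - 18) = h/(h^2 + 9*h + 18)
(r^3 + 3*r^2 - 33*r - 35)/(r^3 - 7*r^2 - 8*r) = (r^2 + 2*r - 35)/(r*(r - 8))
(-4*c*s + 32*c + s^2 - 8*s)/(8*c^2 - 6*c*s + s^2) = (s - 8)/(-2*c + s)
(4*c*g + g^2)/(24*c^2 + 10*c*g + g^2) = g/(6*c + g)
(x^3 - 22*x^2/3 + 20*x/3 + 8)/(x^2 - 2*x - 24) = (3*x^2 - 4*x - 4)/(3*(x + 4))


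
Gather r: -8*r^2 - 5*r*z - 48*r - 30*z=-8*r^2 + r*(-5*z - 48) - 30*z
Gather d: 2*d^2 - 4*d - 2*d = 2*d^2 - 6*d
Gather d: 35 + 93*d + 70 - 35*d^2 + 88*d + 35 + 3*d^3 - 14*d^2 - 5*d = 3*d^3 - 49*d^2 + 176*d + 140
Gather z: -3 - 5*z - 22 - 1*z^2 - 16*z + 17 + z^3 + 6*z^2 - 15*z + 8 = z^3 + 5*z^2 - 36*z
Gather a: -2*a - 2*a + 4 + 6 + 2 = 12 - 4*a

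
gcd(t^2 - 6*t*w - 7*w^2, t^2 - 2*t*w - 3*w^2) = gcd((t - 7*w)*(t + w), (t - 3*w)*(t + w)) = t + w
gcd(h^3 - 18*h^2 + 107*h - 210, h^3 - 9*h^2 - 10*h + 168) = h^2 - 13*h + 42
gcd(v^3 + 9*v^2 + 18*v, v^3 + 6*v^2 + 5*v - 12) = v + 3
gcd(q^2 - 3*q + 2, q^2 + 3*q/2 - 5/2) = q - 1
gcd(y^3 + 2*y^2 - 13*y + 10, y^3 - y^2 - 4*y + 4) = y^2 - 3*y + 2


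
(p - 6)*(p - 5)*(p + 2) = p^3 - 9*p^2 + 8*p + 60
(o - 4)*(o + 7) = o^2 + 3*o - 28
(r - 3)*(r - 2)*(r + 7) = r^3 + 2*r^2 - 29*r + 42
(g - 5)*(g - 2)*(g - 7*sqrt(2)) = g^3 - 7*sqrt(2)*g^2 - 7*g^2 + 10*g + 49*sqrt(2)*g - 70*sqrt(2)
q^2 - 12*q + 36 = (q - 6)^2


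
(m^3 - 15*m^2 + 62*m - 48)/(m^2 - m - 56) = (m^2 - 7*m + 6)/(m + 7)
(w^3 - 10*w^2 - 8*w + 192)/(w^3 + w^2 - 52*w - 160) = (w - 6)/(w + 5)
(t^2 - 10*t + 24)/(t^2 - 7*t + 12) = (t - 6)/(t - 3)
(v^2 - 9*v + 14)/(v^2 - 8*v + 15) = (v^2 - 9*v + 14)/(v^2 - 8*v + 15)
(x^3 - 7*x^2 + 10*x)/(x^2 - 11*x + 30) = x*(x - 2)/(x - 6)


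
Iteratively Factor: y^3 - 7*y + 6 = (y - 1)*(y^2 + y - 6) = (y - 2)*(y - 1)*(y + 3)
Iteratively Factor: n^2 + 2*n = (n + 2)*(n)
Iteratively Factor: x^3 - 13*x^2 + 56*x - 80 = (x - 5)*(x^2 - 8*x + 16) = (x - 5)*(x - 4)*(x - 4)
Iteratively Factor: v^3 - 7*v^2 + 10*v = (v - 2)*(v^2 - 5*v) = (v - 5)*(v - 2)*(v)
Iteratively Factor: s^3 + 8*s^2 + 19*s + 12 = (s + 4)*(s^2 + 4*s + 3) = (s + 1)*(s + 4)*(s + 3)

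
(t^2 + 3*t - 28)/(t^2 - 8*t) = (t^2 + 3*t - 28)/(t*(t - 8))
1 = 1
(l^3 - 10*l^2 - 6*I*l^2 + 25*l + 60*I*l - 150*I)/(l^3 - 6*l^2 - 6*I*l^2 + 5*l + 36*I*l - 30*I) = (l - 5)/(l - 1)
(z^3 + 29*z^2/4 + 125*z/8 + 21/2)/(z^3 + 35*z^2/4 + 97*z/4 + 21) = (z + 3/2)/(z + 3)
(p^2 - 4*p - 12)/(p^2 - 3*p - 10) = (p - 6)/(p - 5)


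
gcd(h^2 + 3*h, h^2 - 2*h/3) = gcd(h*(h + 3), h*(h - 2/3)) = h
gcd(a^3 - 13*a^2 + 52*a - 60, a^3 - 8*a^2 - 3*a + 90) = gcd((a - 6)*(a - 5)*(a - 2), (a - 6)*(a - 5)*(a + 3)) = a^2 - 11*a + 30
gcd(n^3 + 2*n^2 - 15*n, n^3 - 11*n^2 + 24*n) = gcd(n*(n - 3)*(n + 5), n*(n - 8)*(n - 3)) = n^2 - 3*n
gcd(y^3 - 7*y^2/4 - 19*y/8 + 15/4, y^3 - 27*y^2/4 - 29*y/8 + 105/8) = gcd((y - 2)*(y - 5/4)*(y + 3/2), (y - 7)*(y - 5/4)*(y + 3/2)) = y^2 + y/4 - 15/8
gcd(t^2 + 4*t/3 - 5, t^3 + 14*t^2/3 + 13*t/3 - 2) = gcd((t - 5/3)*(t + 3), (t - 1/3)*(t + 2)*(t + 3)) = t + 3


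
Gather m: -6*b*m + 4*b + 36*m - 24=4*b + m*(36 - 6*b) - 24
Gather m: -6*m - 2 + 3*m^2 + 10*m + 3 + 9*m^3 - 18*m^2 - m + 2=9*m^3 - 15*m^2 + 3*m + 3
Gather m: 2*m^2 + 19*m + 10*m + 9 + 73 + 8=2*m^2 + 29*m + 90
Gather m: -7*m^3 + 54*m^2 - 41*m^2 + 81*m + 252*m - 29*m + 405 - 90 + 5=-7*m^3 + 13*m^2 + 304*m + 320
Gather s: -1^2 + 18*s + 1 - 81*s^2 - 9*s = -81*s^2 + 9*s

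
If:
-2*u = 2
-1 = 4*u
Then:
No Solution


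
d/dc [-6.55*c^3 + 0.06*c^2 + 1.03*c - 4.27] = -19.65*c^2 + 0.12*c + 1.03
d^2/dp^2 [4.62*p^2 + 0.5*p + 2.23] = 9.24000000000000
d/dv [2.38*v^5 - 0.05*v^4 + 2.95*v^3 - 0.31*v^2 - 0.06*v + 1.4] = 11.9*v^4 - 0.2*v^3 + 8.85*v^2 - 0.62*v - 0.06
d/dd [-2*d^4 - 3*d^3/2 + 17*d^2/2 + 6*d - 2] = -8*d^3 - 9*d^2/2 + 17*d + 6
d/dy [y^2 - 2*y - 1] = 2*y - 2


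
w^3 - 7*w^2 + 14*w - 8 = (w - 4)*(w - 2)*(w - 1)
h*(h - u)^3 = h^4 - 3*h^3*u + 3*h^2*u^2 - h*u^3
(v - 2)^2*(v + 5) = v^3 + v^2 - 16*v + 20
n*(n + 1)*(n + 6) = n^3 + 7*n^2 + 6*n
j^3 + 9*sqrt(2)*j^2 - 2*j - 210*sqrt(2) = (j - 3*sqrt(2))*(j + 5*sqrt(2))*(j + 7*sqrt(2))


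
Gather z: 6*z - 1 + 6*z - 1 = 12*z - 2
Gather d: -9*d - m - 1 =-9*d - m - 1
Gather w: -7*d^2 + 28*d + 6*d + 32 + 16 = -7*d^2 + 34*d + 48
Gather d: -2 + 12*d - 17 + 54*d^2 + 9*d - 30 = 54*d^2 + 21*d - 49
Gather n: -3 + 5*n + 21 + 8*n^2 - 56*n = 8*n^2 - 51*n + 18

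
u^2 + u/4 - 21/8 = (u - 3/2)*(u + 7/4)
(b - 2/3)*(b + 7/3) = b^2 + 5*b/3 - 14/9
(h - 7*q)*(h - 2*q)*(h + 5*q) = h^3 - 4*h^2*q - 31*h*q^2 + 70*q^3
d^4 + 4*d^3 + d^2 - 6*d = d*(d - 1)*(d + 2)*(d + 3)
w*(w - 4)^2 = w^3 - 8*w^2 + 16*w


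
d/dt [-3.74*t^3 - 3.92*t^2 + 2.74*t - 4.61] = -11.22*t^2 - 7.84*t + 2.74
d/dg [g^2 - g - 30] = 2*g - 1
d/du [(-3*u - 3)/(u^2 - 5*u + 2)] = 3*(u^2 + 2*u - 7)/(u^4 - 10*u^3 + 29*u^2 - 20*u + 4)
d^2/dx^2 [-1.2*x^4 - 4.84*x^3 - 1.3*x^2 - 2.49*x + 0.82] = -14.4*x^2 - 29.04*x - 2.6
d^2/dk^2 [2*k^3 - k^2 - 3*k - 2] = 12*k - 2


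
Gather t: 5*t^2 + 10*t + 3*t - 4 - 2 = 5*t^2 + 13*t - 6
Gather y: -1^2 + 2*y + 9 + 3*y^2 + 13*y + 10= 3*y^2 + 15*y + 18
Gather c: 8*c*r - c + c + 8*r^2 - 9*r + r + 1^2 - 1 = 8*c*r + 8*r^2 - 8*r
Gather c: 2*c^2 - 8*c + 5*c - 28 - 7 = 2*c^2 - 3*c - 35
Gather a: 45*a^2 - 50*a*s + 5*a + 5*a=45*a^2 + a*(10 - 50*s)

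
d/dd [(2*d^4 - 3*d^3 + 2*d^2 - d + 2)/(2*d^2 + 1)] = (8*d^5 - 6*d^4 + 8*d^3 - 7*d^2 - 4*d - 1)/(4*d^4 + 4*d^2 + 1)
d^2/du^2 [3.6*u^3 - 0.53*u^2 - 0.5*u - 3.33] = 21.6*u - 1.06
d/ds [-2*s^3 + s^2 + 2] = 2*s*(1 - 3*s)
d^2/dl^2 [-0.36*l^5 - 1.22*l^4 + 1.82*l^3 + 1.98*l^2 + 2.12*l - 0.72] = -7.2*l^3 - 14.64*l^2 + 10.92*l + 3.96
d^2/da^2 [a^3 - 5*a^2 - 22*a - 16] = 6*a - 10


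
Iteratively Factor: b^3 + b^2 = (b + 1)*(b^2) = b*(b + 1)*(b)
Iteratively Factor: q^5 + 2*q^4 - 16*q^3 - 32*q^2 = (q)*(q^4 + 2*q^3 - 16*q^2 - 32*q) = q*(q + 2)*(q^3 - 16*q) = q^2*(q + 2)*(q^2 - 16) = q^2*(q - 4)*(q + 2)*(q + 4)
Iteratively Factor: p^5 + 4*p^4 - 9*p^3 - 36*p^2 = (p)*(p^4 + 4*p^3 - 9*p^2 - 36*p) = p*(p - 3)*(p^3 + 7*p^2 + 12*p) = p*(p - 3)*(p + 3)*(p^2 + 4*p) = p*(p - 3)*(p + 3)*(p + 4)*(p)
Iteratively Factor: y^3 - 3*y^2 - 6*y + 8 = (y + 2)*(y^2 - 5*y + 4) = (y - 1)*(y + 2)*(y - 4)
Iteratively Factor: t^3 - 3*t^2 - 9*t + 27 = (t + 3)*(t^2 - 6*t + 9) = (t - 3)*(t + 3)*(t - 3)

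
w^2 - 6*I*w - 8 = (w - 4*I)*(w - 2*I)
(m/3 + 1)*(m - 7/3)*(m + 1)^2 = m^4/3 + 8*m^3/9 - 14*m^2/9 - 40*m/9 - 7/3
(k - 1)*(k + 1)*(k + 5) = k^3 + 5*k^2 - k - 5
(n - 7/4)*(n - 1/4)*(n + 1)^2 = n^4 - 41*n^2/16 - 9*n/8 + 7/16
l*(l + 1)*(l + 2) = l^3 + 3*l^2 + 2*l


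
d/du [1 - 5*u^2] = -10*u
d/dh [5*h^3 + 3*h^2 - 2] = 3*h*(5*h + 2)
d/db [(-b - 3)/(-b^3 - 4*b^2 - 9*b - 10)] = (b^3 + 4*b^2 + 9*b - (b + 3)*(3*b^2 + 8*b + 9) + 10)/(b^3 + 4*b^2 + 9*b + 10)^2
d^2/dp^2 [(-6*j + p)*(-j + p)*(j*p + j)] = 2*j*(-7*j + 3*p + 1)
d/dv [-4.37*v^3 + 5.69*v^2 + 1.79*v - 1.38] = -13.11*v^2 + 11.38*v + 1.79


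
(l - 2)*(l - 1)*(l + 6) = l^3 + 3*l^2 - 16*l + 12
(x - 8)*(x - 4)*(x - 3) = x^3 - 15*x^2 + 68*x - 96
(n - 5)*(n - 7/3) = n^2 - 22*n/3 + 35/3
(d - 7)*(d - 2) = d^2 - 9*d + 14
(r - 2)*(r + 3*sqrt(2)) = r^2 - 2*r + 3*sqrt(2)*r - 6*sqrt(2)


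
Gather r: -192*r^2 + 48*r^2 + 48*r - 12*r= -144*r^2 + 36*r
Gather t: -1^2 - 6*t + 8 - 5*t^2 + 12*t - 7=-5*t^2 + 6*t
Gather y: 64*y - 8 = 64*y - 8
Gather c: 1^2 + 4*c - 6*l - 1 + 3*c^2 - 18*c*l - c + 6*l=3*c^2 + c*(3 - 18*l)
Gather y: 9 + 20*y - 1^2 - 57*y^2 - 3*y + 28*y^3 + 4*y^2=28*y^3 - 53*y^2 + 17*y + 8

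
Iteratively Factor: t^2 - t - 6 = (t - 3)*(t + 2)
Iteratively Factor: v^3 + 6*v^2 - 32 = (v + 4)*(v^2 + 2*v - 8) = (v + 4)^2*(v - 2)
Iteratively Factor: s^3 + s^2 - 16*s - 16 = (s - 4)*(s^2 + 5*s + 4) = (s - 4)*(s + 4)*(s + 1)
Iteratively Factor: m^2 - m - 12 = (m + 3)*(m - 4)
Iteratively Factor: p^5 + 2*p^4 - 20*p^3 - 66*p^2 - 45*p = (p + 1)*(p^4 + p^3 - 21*p^2 - 45*p) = p*(p + 1)*(p^3 + p^2 - 21*p - 45) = p*(p + 1)*(p + 3)*(p^2 - 2*p - 15) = p*(p + 1)*(p + 3)^2*(p - 5)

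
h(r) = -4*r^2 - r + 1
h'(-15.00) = 119.00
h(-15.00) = -884.00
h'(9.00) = -73.00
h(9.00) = -332.00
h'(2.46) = -20.68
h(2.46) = -25.67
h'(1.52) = -13.16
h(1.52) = -9.76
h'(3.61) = -29.88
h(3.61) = -54.74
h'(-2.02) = 15.16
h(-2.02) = -13.30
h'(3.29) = -27.32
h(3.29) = -45.59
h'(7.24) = -58.92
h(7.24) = -215.91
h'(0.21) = -2.68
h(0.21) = 0.61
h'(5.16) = -42.28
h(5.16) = -110.66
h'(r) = -8*r - 1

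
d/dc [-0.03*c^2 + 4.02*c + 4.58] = 4.02 - 0.06*c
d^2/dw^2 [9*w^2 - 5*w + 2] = 18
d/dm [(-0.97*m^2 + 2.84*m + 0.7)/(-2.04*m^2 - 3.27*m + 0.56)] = (8.9655*m^2 + 1.7696*m + 3.8794)/(4.1616*m^4 + 13.3416*m^3 + 8.4081*m^2 - 3.6624*m + 0.3136)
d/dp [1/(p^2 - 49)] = -2*p/(p^2 - 49)^2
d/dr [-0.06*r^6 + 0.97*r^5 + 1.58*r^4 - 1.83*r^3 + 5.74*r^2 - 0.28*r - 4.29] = -0.36*r^5 + 4.85*r^4 + 6.32*r^3 - 5.49*r^2 + 11.48*r - 0.28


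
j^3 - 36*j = j*(j - 6)*(j + 6)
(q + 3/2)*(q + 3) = q^2 + 9*q/2 + 9/2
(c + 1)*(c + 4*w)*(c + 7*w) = c^3 + 11*c^2*w + c^2 + 28*c*w^2 + 11*c*w + 28*w^2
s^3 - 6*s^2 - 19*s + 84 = (s - 7)*(s - 3)*(s + 4)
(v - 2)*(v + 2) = v^2 - 4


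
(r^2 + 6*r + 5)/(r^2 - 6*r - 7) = (r + 5)/(r - 7)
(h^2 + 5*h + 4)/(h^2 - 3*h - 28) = (h + 1)/(h - 7)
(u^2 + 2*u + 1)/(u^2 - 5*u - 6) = (u + 1)/(u - 6)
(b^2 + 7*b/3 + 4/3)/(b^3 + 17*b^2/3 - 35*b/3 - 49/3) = (3*b + 4)/(3*b^2 + 14*b - 49)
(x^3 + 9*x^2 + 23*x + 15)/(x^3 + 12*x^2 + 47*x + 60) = (x + 1)/(x + 4)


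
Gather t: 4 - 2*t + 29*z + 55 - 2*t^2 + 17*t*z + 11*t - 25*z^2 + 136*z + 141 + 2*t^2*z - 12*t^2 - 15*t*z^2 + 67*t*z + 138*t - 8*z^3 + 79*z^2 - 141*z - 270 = t^2*(2*z - 14) + t*(-15*z^2 + 84*z + 147) - 8*z^3 + 54*z^2 + 24*z - 70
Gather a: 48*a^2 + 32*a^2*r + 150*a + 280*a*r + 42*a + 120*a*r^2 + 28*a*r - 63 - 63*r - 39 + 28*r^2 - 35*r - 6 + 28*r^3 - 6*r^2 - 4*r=a^2*(32*r + 48) + a*(120*r^2 + 308*r + 192) + 28*r^3 + 22*r^2 - 102*r - 108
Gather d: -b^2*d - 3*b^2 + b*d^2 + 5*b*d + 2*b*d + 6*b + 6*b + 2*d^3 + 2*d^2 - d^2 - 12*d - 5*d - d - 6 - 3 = -3*b^2 + 12*b + 2*d^3 + d^2*(b + 1) + d*(-b^2 + 7*b - 18) - 9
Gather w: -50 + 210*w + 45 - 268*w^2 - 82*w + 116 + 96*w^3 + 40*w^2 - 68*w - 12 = 96*w^3 - 228*w^2 + 60*w + 99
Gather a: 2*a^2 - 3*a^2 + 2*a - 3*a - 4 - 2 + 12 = -a^2 - a + 6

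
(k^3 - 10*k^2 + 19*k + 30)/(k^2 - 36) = (k^2 - 4*k - 5)/(k + 6)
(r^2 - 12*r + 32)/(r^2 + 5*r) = (r^2 - 12*r + 32)/(r*(r + 5))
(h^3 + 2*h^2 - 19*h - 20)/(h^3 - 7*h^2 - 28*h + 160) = (h + 1)/(h - 8)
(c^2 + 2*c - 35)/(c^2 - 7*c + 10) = (c + 7)/(c - 2)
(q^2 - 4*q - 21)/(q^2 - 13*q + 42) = (q + 3)/(q - 6)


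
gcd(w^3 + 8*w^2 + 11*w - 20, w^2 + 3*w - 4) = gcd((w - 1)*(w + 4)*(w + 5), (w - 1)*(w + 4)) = w^2 + 3*w - 4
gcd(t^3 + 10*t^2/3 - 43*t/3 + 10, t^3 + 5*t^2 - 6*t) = t^2 + 5*t - 6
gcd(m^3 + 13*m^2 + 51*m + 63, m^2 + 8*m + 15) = m + 3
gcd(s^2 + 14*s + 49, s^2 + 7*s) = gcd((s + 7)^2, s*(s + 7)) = s + 7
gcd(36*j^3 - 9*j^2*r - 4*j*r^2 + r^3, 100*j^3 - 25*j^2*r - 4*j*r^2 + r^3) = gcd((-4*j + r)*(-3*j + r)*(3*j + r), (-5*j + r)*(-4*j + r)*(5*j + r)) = -4*j + r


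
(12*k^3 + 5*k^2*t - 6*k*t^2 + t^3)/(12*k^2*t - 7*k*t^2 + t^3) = (k + t)/t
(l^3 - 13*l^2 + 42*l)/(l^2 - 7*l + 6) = l*(l - 7)/(l - 1)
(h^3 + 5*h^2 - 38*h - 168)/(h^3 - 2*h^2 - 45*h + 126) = (h + 4)/(h - 3)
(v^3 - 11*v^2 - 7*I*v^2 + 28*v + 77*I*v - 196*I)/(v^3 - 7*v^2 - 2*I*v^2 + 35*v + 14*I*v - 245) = (v - 4)/(v + 5*I)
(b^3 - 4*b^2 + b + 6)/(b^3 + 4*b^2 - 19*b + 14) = (b^2 - 2*b - 3)/(b^2 + 6*b - 7)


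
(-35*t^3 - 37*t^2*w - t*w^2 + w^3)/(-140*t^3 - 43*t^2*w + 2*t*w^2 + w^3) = (t + w)/(4*t + w)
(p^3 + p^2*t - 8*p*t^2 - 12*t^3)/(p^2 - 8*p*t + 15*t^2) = (p^2 + 4*p*t + 4*t^2)/(p - 5*t)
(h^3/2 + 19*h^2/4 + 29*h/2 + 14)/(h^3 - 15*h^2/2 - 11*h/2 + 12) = (2*h^3 + 19*h^2 + 58*h + 56)/(2*(2*h^3 - 15*h^2 - 11*h + 24))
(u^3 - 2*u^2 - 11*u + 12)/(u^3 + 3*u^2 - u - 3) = (u - 4)/(u + 1)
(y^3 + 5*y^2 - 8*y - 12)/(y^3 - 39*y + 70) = (y^2 + 7*y + 6)/(y^2 + 2*y - 35)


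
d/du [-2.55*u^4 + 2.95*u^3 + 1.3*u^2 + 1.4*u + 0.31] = -10.2*u^3 + 8.85*u^2 + 2.6*u + 1.4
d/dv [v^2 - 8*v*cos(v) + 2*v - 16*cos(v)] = 8*v*sin(v) + 2*v + 16*sin(v) - 8*cos(v) + 2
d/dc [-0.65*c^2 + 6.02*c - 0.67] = 6.02 - 1.3*c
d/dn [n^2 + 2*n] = 2*n + 2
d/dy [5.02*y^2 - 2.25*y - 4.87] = 10.04*y - 2.25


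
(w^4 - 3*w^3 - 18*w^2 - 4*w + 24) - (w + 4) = w^4 - 3*w^3 - 18*w^2 - 5*w + 20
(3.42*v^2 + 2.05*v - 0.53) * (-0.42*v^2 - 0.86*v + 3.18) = -1.4364*v^4 - 3.8022*v^3 + 9.3352*v^2 + 6.9748*v - 1.6854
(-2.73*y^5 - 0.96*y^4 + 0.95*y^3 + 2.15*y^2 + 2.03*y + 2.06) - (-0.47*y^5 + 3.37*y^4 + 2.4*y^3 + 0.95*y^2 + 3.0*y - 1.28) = -2.26*y^5 - 4.33*y^4 - 1.45*y^3 + 1.2*y^2 - 0.97*y + 3.34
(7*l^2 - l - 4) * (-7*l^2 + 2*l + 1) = -49*l^4 + 21*l^3 + 33*l^2 - 9*l - 4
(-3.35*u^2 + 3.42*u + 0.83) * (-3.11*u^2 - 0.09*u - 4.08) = 10.4185*u^4 - 10.3347*u^3 + 10.7789*u^2 - 14.0283*u - 3.3864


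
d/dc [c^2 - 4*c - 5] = 2*c - 4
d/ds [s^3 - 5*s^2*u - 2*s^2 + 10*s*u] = 3*s^2 - 10*s*u - 4*s + 10*u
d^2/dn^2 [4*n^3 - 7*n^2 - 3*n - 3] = 24*n - 14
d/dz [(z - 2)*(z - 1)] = 2*z - 3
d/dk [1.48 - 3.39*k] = -3.39000000000000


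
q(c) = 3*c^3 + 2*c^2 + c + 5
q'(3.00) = 94.00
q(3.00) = 107.00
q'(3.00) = 94.00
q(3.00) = 107.00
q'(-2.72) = 56.71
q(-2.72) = -43.29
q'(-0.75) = 3.06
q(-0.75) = 4.11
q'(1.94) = 42.63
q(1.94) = 36.37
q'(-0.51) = 1.30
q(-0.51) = 4.61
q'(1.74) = 35.21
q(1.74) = 28.60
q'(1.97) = 43.81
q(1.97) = 37.67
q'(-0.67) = 2.36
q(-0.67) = 4.33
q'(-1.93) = 26.80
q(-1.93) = -11.05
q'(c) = 9*c^2 + 4*c + 1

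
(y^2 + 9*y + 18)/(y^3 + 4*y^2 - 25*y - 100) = (y^2 + 9*y + 18)/(y^3 + 4*y^2 - 25*y - 100)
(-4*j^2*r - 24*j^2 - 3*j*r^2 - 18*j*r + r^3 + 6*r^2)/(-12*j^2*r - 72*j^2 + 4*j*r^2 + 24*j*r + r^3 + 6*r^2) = (-4*j^2 - 3*j*r + r^2)/(-12*j^2 + 4*j*r + r^2)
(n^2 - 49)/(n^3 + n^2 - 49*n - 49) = 1/(n + 1)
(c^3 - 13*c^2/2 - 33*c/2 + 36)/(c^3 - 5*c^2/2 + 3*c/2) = (c^2 - 5*c - 24)/(c*(c - 1))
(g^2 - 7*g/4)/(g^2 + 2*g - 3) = g*(4*g - 7)/(4*(g^2 + 2*g - 3))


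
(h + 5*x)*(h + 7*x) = h^2 + 12*h*x + 35*x^2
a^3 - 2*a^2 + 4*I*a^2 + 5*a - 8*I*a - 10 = (a - 2)*(a - I)*(a + 5*I)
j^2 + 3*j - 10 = (j - 2)*(j + 5)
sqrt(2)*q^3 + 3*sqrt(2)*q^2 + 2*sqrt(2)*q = q*(q + 2)*(sqrt(2)*q + sqrt(2))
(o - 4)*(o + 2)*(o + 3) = o^3 + o^2 - 14*o - 24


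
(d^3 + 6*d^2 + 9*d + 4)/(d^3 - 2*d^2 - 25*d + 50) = (d^3 + 6*d^2 + 9*d + 4)/(d^3 - 2*d^2 - 25*d + 50)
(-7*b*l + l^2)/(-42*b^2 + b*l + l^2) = l*(-7*b + l)/(-42*b^2 + b*l + l^2)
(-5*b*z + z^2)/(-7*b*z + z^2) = (5*b - z)/(7*b - z)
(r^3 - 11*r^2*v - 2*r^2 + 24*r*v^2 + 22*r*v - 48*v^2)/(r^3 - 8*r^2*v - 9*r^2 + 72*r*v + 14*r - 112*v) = (r - 3*v)/(r - 7)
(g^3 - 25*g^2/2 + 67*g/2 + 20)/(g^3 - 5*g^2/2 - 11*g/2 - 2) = (g^2 - 13*g + 40)/(g^2 - 3*g - 4)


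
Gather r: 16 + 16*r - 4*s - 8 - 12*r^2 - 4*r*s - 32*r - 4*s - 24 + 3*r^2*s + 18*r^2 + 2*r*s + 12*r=r^2*(3*s + 6) + r*(-2*s - 4) - 8*s - 16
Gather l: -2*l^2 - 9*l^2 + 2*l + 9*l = -11*l^2 + 11*l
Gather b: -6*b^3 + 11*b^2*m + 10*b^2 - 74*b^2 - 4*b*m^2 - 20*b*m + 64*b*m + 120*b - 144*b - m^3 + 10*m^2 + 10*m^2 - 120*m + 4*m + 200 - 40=-6*b^3 + b^2*(11*m - 64) + b*(-4*m^2 + 44*m - 24) - m^3 + 20*m^2 - 116*m + 160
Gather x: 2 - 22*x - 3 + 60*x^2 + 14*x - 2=60*x^2 - 8*x - 3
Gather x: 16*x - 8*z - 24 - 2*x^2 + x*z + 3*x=-2*x^2 + x*(z + 19) - 8*z - 24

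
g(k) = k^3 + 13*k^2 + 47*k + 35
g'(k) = 3*k^2 + 26*k + 47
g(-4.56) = -3.82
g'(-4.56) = -9.18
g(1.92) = 180.24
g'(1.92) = 107.98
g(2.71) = 277.75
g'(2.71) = 139.49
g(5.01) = 722.52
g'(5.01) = 252.56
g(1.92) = 180.24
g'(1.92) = 107.98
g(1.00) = 96.00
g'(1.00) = 76.00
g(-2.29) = -16.47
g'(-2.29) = 3.19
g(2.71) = 277.75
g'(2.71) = 139.49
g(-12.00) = -385.00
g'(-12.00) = 167.00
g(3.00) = 320.00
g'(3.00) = 152.00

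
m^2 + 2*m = m*(m + 2)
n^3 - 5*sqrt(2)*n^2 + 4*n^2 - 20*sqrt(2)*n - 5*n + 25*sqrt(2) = (n - 1)*(n + 5)*(n - 5*sqrt(2))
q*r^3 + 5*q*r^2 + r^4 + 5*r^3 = r^2*(q + r)*(r + 5)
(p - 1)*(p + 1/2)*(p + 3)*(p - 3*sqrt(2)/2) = p^4 - 3*sqrt(2)*p^3/2 + 5*p^3/2 - 15*sqrt(2)*p^2/4 - 2*p^2 - 3*p/2 + 3*sqrt(2)*p + 9*sqrt(2)/4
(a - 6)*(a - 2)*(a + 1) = a^3 - 7*a^2 + 4*a + 12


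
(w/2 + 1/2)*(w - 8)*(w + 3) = w^3/2 - 2*w^2 - 29*w/2 - 12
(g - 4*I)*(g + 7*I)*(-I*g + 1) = -I*g^3 + 4*g^2 - 25*I*g + 28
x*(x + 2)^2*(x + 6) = x^4 + 10*x^3 + 28*x^2 + 24*x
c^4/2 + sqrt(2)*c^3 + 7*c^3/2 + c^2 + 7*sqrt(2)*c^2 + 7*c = c*(c/2 + sqrt(2)/2)*(c + 7)*(c + sqrt(2))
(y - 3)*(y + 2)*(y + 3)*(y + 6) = y^4 + 8*y^3 + 3*y^2 - 72*y - 108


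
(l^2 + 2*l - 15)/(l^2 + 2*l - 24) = (l^2 + 2*l - 15)/(l^2 + 2*l - 24)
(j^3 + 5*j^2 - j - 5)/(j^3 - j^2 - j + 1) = (j + 5)/(j - 1)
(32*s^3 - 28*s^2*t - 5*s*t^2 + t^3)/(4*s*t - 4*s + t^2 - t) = (8*s^2 - 9*s*t + t^2)/(t - 1)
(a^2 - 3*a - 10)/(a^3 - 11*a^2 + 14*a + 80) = 1/(a - 8)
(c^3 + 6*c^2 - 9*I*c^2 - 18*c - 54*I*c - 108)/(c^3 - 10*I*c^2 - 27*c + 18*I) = (c + 6)/(c - I)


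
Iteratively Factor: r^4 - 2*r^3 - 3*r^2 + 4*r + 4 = (r + 1)*(r^3 - 3*r^2 + 4) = (r - 2)*(r + 1)*(r^2 - r - 2) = (r - 2)*(r + 1)^2*(r - 2)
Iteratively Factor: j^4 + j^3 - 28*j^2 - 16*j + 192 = (j + 4)*(j^3 - 3*j^2 - 16*j + 48) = (j - 4)*(j + 4)*(j^2 + j - 12) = (j - 4)*(j + 4)^2*(j - 3)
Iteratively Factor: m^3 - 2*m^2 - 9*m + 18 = (m + 3)*(m^2 - 5*m + 6) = (m - 3)*(m + 3)*(m - 2)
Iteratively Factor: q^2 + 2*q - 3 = (q - 1)*(q + 3)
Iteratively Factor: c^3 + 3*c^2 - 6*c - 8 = (c + 4)*(c^2 - c - 2) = (c + 1)*(c + 4)*(c - 2)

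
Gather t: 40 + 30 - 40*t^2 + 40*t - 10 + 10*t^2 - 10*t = -30*t^2 + 30*t + 60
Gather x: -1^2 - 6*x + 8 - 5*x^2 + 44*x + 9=-5*x^2 + 38*x + 16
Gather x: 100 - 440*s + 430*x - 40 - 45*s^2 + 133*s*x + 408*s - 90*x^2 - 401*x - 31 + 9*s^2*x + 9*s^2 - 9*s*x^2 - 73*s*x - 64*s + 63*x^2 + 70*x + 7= -36*s^2 - 96*s + x^2*(-9*s - 27) + x*(9*s^2 + 60*s + 99) + 36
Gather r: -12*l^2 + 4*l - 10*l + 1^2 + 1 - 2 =-12*l^2 - 6*l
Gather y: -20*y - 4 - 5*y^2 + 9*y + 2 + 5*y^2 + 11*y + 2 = 0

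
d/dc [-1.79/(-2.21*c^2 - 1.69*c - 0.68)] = (-7.9118*c - 3.0251)/(2.21*c^2 + 1.69*c + 0.68)^2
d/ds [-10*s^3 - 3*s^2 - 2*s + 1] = -30*s^2 - 6*s - 2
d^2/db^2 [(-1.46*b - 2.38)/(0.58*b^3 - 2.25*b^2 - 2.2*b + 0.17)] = (-2.946864*b^5 + 1.824216*b^4 + 31.18598*b^3 - 52.343748*b^2 - 72.628692*b - 25.95118)/(0.195112*b^9 - 2.2707*b^8 + 6.58851*b^7 + 6.006939*b^6 - 26.322*b^5 - 31.389645*b^4 - 5.548714*b^3 + 2.273325*b^2 - 0.19074*b + 0.004913)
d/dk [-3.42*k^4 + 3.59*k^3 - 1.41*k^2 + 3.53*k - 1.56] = -13.68*k^3 + 10.77*k^2 - 2.82*k + 3.53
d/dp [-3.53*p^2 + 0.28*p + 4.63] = 0.28 - 7.06*p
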